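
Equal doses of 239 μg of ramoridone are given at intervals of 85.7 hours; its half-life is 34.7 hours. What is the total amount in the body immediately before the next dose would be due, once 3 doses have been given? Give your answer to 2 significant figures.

52 μg

The 3 doses were given 257.1, 171.4, 85.7 hours ago.
Total = 239·(1/2)^(257.1/34.7) + 239·(1/2)^(171.4/34.7) + 239·(1/2)^(85.7/34.7)
      = 1.406 + 7.7887 + 43.145 ≈ 52.34 μg.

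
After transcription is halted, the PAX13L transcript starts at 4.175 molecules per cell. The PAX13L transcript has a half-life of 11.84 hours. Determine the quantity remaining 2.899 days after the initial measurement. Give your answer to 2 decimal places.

Convert the elapsed time: 2.899 days = 69.576 hours.
Number of half-lives: n = 69.576/11.84 ≈ 5.8764.
Remaining = 4.175 × (1/2)^5.8764 = 4.175 × 0.017023 ≈ 0.071072 molecules per cell.

0.07 molecules per cell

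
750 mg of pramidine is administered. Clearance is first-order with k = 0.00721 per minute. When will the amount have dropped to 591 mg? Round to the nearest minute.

t½ = ln 2 / k = 0.69315 / 0.00721 ≈ 96.137 minutes.
Fraction remaining = 591/750 ≈ 0.788.
n = log₂(750/591) = ln(1.269)/ln 2 ≈ 0.34373 half-lives.
t = n × t½ = 0.34373 × 96.137 ≈ 33.045 minutes.

33 minutes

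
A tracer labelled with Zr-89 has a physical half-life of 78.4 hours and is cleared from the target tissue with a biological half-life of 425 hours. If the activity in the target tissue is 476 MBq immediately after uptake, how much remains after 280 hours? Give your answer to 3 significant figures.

25.4 MBq

1/t_eff = 1/t_phys + 1/t_biol = 1/78.4 + 1/425 = 0.015108 per hour.
t_eff = 78.4 × 425 / (78.4 + 425) ≈ 66.19 hours.
Remaining = 476 × (1/2)^(280/66.19) = 476 × (1/2)^4.2303 ≈ 25.361 MBq.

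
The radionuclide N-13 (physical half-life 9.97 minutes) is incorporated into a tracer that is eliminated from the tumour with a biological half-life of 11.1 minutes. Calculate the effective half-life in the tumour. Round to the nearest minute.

1/t_eff = 1/t_phys + 1/t_biol = 1/9.97 + 1/11.1 = 0.19039 per minute.
t_eff = 9.97 × 11.1 / (9.97 + 11.1) ≈ 5.2523 minutes.

5 minutes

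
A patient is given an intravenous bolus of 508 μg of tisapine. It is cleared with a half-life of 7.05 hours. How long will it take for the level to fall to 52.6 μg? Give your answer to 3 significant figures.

23.1 hours

Fraction remaining = 52.6/508 ≈ 0.10354.
n = log₂(508/52.6) = ln(9.6578)/ln 2 ≈ 3.2717 half-lives.
t = n × t½ = 3.2717 × 7.05 ≈ 23.065 hours.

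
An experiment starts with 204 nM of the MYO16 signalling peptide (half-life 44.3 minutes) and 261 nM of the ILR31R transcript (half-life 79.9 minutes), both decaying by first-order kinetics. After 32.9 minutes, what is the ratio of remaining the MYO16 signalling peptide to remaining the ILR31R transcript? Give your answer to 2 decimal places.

MYO16 signalling peptide: 204 × (1/2)^(32.9/44.3) = 204 × (1/2)^0.74266 ≈ 121.92 nM.
ILR31R transcript: 261 × (1/2)^(32.9/79.9) = 261 × (1/2)^0.41176 ≈ 196.19 nM.
Ratio ≈ 121.92 / 196.19 ≈ 0.62141.

0.62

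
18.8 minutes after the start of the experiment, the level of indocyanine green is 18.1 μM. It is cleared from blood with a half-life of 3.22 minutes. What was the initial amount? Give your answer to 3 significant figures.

1040 μM

Number of half-lives elapsed: n = 18.8/3.22 ≈ 5.8385.
A₀ = A × 2^n = 18.1 × 2^5.8385 = 18.1 × 57.222 ≈ 1035.7 μM.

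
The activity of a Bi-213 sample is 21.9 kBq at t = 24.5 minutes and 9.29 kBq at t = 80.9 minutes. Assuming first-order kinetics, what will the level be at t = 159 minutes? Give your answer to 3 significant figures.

2.83 kBq

Over Δt = 80.9 − 24.5 = 56.4 minutes, the level fell by a factor of 21.9/9.29 ≈ 2.3574.
n = log₂(2.3574) ≈ 1.2372 half-lives, so t½ = 56.4/1.2372 ≈ 45.588 minutes.
From t = 80.9 to t = 159: 9.29 × (1/2)^((159−80.9)/45.588) ≈ 2.8333 kBq.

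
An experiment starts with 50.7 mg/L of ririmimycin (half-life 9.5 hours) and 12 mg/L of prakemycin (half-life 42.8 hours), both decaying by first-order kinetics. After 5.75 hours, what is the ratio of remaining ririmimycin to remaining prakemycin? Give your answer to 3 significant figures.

3.05

ririmimycin: 50.7 × (1/2)^(5.75/9.5) = 50.7 × (1/2)^0.60526 ≈ 33.328 mg/L.
prakemycin: 12 × (1/2)^(5.75/42.8) = 12 × (1/2)^0.13435 ≈ 10.933 mg/L.
Ratio ≈ 33.328 / 10.933 ≈ 3.0484.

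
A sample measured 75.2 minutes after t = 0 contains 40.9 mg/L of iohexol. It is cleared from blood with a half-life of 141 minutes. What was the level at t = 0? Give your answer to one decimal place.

Number of half-lives elapsed: n = 75.2/141 ≈ 0.53333.
A₀ = A × 2^n = 40.9 × 2^0.53333 = 40.9 × 1.4473 ≈ 59.193 mg/L.

59.2 mg/L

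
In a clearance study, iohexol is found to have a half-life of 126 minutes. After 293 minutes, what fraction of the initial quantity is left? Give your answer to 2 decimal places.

0.20

n = 293/126 ≈ 2.3254 half-lives.
Fraction remaining = (1/2)^2.3254 ≈ 0.19952.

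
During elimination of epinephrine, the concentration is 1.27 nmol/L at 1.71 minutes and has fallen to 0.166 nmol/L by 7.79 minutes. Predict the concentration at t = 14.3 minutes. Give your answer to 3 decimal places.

0.019 nmol/L

Over Δt = 7.79 − 1.71 = 6.08 minutes, the level fell by a factor of 1.27/0.166 ≈ 7.6506.
n = log₂(7.6506) ≈ 2.9356 half-lives, so t½ = 6.08/2.9356 ≈ 2.0711 minutes.
From t = 7.79 to t = 14.3: 0.166 × (1/2)^((14.3−7.79)/2.0711) ≈ 0.018789 nmol/L.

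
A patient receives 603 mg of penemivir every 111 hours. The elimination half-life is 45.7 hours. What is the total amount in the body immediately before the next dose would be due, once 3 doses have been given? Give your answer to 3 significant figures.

137 mg

The 3 doses were given 333, 222, 111 hours ago.
Total = 603·(1/2)^(333/45.7) + 603·(1/2)^(222/45.7) + 603·(1/2)^(111/45.7)
      = 3.862 + 20.796 + 111.98 ≈ 136.64 mg.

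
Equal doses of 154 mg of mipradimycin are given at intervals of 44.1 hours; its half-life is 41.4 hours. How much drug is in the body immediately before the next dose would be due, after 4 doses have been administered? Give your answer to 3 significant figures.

134 mg

The 4 doses were given 176.4, 132.3, 88.2, 44.1 hours ago.
Total = 154·(1/2)^(176.4/41.4) + 154·(1/2)^(132.3/41.4) + 154·(1/2)^(88.2/41.4) + 154·(1/2)^(44.1/41.4)
      = 8.0329 + 16.809 + 35.172 + 73.597 ≈ 133.61 mg.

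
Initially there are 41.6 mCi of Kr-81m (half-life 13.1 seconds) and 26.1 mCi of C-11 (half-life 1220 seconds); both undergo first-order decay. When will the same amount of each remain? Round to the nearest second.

9 seconds

Set 41.6·(1/2)^(t/13.1) = 26.1·(1/2)^(t/1220).
Taking log₂: log₂(41.6/26.1) = t·(1/13.1 − 1/1220).
log₂(1.5939) = 0.67253; 1/13.1 − 1/1220 = 0.075516.
t = 0.67253 / 0.075516 ≈ 8.9058 seconds.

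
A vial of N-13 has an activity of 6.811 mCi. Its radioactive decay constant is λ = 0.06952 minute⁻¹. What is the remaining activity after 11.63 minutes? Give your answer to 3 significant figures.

3.03 mCi

t½ = ln 2 / λ = 0.69315 / 0.06952 ≈ 9.9705 minutes.
Number of half-lives: n = 11.63/9.9705 ≈ 1.1664.
Remaining = 6.811 × (1/2)^1.1664 = 6.811 × 0.44552 ≈ 3.0344 mCi.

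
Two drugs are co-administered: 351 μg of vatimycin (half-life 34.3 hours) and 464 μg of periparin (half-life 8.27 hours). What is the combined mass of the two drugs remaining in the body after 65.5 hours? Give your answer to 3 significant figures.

95.3 μg

vatimycin: 351 × (1/2)^(65.5/34.3) = 351 × (1/2)^1.9096 ≈ 93.423 μg.
periparin: 464 × (1/2)^(65.5/8.27) = 464 × (1/2)^7.9202 ≈ 1.9156 μg.
Total = 93.423 + 1.9156 ≈ 95.339 μg.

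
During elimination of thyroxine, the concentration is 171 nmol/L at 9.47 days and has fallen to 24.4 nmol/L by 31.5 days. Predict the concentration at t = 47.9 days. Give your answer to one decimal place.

5.7 nmol/L

Over Δt = 31.5 − 9.47 = 22.03 days, the level fell by a factor of 171/24.4 ≈ 7.0082.
n = log₂(7.0082) ≈ 2.809 half-lives, so t½ = 22.03/2.809 ≈ 7.8425 days.
From t = 31.5 to t = 47.9: 24.4 × (1/2)^((47.9−31.5)/7.8425) ≈ 5.7265 nmol/L.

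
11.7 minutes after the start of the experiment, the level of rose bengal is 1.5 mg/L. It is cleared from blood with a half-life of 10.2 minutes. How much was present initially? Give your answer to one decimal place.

3.3 mg/L

Number of half-lives elapsed: n = 11.7/10.2 ≈ 1.1471.
A₀ = A × 2^n = 1.5 × 2^1.1471 = 1.5 × 2.2146 ≈ 3.3219 mg/L.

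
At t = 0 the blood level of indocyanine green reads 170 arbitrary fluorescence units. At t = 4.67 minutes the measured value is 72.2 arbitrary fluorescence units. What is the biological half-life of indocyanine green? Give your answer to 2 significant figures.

3.8 minutes

A/A₀ = 72.2/170 ≈ 0.42471.
n = log₂(2.3546) ≈ 1.2355 half-lives elapsed in 4.67 minutes.
t½ = 4.67/1.2355 ≈ 3.78 minutes.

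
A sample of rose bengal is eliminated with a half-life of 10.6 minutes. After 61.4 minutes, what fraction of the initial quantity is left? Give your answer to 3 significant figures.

n = 61.4/10.6 ≈ 5.7925 half-lives.
Fraction remaining = (1/2)^5.7925 ≈ 0.018043.

0.0180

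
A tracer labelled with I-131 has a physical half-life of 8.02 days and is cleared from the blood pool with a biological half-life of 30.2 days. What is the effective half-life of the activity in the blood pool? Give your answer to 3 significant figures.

6.34 days

1/t_eff = 1/t_phys + 1/t_biol = 1/8.02 + 1/30.2 = 0.1578 per day.
t_eff = 8.02 × 30.2 / (8.02 + 30.2) ≈ 6.3371 days.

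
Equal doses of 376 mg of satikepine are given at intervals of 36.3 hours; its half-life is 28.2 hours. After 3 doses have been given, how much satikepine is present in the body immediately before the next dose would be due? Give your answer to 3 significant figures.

The 3 doses were given 108.9, 72.6, 36.3 hours ago.
Total = 376·(1/2)^(108.9/28.2) + 376·(1/2)^(72.6/28.2) + 376·(1/2)^(36.3/28.2)
      = 25.864 + 63.124 + 154.06 ≈ 243.05 mg.

243 mg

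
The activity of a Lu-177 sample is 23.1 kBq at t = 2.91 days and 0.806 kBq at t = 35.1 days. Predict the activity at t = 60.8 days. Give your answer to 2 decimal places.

Over Δt = 35.1 − 2.91 = 32.19 days, the level fell by a factor of 23.1/0.806 ≈ 28.66.
n = log₂(28.66) ≈ 4.841 half-lives, so t½ = 32.19/4.841 ≈ 6.6495 days.
From t = 35.1 to t = 60.8: 0.806 × (1/2)^((60.8−35.1)/6.6495) ≈ 0.055318 kBq.

0.06 kBq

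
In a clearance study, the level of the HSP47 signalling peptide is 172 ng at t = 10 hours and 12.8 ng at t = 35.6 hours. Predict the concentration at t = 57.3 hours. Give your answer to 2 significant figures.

Over Δt = 35.6 − 10 = 25.6 hours, the level fell by a factor of 172/12.8 ≈ 13.438.
n = log₂(13.438) ≈ 3.7482 half-lives, so t½ = 25.6/3.7482 ≈ 6.83 hours.
From t = 35.6 to t = 57.3: 12.8 × (1/2)^((57.3−35.6)/6.83) ≈ 1.4151 ng.

1.4 ng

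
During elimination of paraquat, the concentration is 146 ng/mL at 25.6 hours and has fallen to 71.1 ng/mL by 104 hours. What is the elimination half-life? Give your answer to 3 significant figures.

Over Δt = 104 − 25.6 = 78.4 hours, the level fell by a factor of 146/71.1 ≈ 2.0534.
n = log₂(2.0534) ≈ 1.038 half-lives, so t½ = 78.4/1.038 ≈ 75.526 hours.

75.5 hours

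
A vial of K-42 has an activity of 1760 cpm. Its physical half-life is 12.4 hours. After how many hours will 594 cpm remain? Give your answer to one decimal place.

19.4 hours

Fraction remaining = 594/1760 ≈ 0.3375.
n = log₂(1760/594) = ln(2.963)/ln 2 ≈ 1.567 half-lives.
t = n × t½ = 1.567 × 12.4 ≈ 19.431 hours.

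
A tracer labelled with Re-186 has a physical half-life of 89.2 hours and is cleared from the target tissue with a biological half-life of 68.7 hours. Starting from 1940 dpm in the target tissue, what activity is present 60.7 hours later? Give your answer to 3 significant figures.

1/t_eff = 1/t_phys + 1/t_biol = 1/89.2 + 1/68.7 = 0.025767 per hour.
t_eff = 89.2 × 68.7 / (89.2 + 68.7) ≈ 38.81 hours.
Remaining = 1940 × (1/2)^(60.7/38.81) = 1940 × (1/2)^1.564 ≈ 656.11 dpm.

656 dpm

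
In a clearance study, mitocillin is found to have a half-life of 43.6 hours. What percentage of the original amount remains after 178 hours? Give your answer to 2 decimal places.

n = 178/43.6 ≈ 4.0826 half-lives.
Fraction remaining = (1/2)^4.0826 ≈ 0.059023, i.e. 5.9023%.

5.90%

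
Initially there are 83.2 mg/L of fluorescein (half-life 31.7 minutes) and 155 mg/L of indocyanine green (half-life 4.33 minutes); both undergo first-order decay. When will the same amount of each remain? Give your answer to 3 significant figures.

4.50 minutes

Set 83.2·(1/2)^(t/31.7) = 155·(1/2)^(t/4.33).
Taking log₂: log₂(83.2/155) = t·(1/31.7 − 1/4.33).
log₂(0.53677) = -0.89761; 1/31.7 − 1/4.33 = -0.1994.
t = -0.89761 / -0.1994 ≈ 4.5015 minutes.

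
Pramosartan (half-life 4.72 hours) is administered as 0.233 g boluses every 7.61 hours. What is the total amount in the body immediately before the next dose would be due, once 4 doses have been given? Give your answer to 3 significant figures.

0.112 g

The 4 doses were given 30.44, 22.83, 15.22, 7.61 hours ago.
Total = 0.233·(1/2)^(30.44/4.72) + 0.233·(1/2)^(22.83/4.72) + 0.233·(1/2)^(15.22/4.72) + 0.233·(1/2)^(7.61/4.72)
      = 0.0026667 + 0.0081529 + 0.024927 + 0.076209 ≈ 0.11196 g.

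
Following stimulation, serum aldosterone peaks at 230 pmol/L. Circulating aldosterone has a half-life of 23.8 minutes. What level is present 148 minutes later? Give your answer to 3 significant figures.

Number of half-lives: n = 148/23.8 ≈ 6.2185.
Remaining = 230 × (1/2)^6.2185 = 230 × 0.013429 ≈ 3.0887 pmol/L.

3.09 pmol/L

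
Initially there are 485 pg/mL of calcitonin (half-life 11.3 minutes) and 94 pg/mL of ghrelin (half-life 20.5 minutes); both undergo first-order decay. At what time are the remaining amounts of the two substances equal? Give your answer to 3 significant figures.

59.6 minutes

Set 485·(1/2)^(t/11.3) = 94·(1/2)^(t/20.5).
Taking log₂: log₂(485/94) = t·(1/11.3 − 1/20.5).
log₂(5.1596) = 2.3673; 1/11.3 − 1/20.5 = 0.039715.
t = 2.3673 / 0.039715 ≈ 59.606 minutes.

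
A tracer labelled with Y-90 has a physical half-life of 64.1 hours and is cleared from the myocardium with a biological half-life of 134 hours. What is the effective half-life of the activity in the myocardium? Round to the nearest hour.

1/t_eff = 1/t_phys + 1/t_biol = 1/64.1 + 1/134 = 0.023063 per hour.
t_eff = 64.1 × 134 / (64.1 + 134) ≈ 43.359 hours.

43 hours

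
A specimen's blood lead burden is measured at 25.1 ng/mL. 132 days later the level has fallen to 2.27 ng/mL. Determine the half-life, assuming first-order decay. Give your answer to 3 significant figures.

A/A₀ = 2.27/25.1 ≈ 0.090438.
n = log₂(11.057) ≈ 3.4669 half-lives elapsed in 132 days.
t½ = 132/3.4669 ≈ 38.074 days.

38.1 days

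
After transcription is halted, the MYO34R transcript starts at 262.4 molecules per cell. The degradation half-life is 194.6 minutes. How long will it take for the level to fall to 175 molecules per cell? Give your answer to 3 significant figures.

Fraction remaining = 175/262.4 ≈ 0.66692.
n = log₂(262.4/175) = ln(1.4994)/ln 2 ≈ 0.58441 half-lives.
t = n × t½ = 0.58441 × 194.6 ≈ 113.73 minutes.

114 minutes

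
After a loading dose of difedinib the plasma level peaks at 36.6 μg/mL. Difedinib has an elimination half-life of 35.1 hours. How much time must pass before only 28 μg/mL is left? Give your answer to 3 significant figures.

13.6 hours

Fraction remaining = 28/36.6 ≈ 0.76503.
n = log₂(36.6/28) = ln(1.3071)/ln 2 ≈ 0.38642 half-lives.
t = n × t½ = 0.38642 × 35.1 ≈ 13.563 hours.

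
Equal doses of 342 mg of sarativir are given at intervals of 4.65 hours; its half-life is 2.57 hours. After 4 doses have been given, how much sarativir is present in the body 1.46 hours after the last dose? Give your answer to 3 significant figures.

The 4 doses were given 15.41, 10.76, 6.11, 1.46 hours ago.
Total = 342·(1/2)^(15.41/2.57) + 342·(1/2)^(10.76/2.57) + 342·(1/2)^(6.11/2.57) + 342·(1/2)^(1.46/2.57)
      = 5.3582 + 18.779 + 65.818 + 230.68 ≈ 320.64 mg.

321 mg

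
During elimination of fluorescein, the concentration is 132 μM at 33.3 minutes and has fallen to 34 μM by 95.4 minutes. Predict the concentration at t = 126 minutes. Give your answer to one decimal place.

17.4 μM

Over Δt = 95.4 − 33.3 = 62.1 minutes, the level fell by a factor of 132/34 ≈ 3.8824.
n = log₂(3.8824) ≈ 1.9569 half-lives, so t½ = 62.1/1.9569 ≈ 31.733 minutes.
From t = 95.4 to t = 126: 34 × (1/2)^((126−95.4)/31.733) ≈ 17.426 μM.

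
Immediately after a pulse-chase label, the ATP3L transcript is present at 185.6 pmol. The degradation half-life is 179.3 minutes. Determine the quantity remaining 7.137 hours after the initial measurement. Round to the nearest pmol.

35 pmol

Convert the elapsed time: 7.137 hours = 428.22 minutes.
Number of half-lives: n = 428.22/179.3 ≈ 2.3883.
Remaining = 185.6 × (1/2)^2.3883 = 185.6 × 0.19101 ≈ 35.451 pmol.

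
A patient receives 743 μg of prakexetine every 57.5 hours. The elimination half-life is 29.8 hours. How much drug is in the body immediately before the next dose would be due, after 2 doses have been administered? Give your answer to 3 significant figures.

The 2 doses were given 115, 57.5 hours ago.
Total = 743·(1/2)^(115/29.8) + 743·(1/2)^(57.5/29.8)
      = 51.203 + 195.05 ≈ 246.25 μg.

246 μg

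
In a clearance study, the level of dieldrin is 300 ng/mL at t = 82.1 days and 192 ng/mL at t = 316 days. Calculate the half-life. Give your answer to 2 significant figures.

360 days

Over Δt = 316 − 82.1 = 233.9 days, the level fell by a factor of 300/192 ≈ 1.5625.
n = log₂(1.5625) ≈ 0.64386 half-lives, so t½ = 233.9/0.64386 ≈ 363.28 days.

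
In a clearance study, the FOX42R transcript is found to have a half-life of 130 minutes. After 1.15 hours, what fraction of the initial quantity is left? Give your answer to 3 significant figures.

0.692

1.15 hours = 69 minutes.
n = 69/130 ≈ 0.53077 half-lives.
Fraction remaining = (1/2)^0.53077 ≈ 0.69219.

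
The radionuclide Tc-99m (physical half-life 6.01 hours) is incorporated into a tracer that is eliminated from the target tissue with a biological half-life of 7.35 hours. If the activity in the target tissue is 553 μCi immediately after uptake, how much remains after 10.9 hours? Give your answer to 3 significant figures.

56.3 μCi

1/t_eff = 1/t_phys + 1/t_biol = 1/6.01 + 1/7.35 = 0.30244 per hour.
t_eff = 6.01 × 7.35 / (6.01 + 7.35) ≈ 3.3064 hours.
Remaining = 553 × (1/2)^(10.9/3.3064) = 553 × (1/2)^3.2966 ≈ 56.278 μCi.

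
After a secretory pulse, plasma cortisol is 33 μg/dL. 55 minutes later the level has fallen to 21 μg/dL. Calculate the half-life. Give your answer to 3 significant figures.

84.3 minutes

A/A₀ = 21/33 ≈ 0.63636.
n = log₂(1.5714) ≈ 0.65208 half-lives elapsed in 55 minutes.
t½ = 55/0.65208 ≈ 84.346 minutes.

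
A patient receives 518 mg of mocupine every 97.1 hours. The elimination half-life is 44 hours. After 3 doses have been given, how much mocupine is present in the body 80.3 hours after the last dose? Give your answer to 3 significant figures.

The 3 doses were given 274.5, 177.4, 80.3 hours ago.
Total = 518·(1/2)^(274.5/44) + 518·(1/2)^(177.4/44) + 518·(1/2)^(80.3/44)
      = 6.8598 + 31.669 + 146.2 ≈ 184.73 mg.

185 mg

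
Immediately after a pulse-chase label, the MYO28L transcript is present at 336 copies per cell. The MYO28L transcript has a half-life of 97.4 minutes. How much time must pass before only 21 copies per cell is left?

389.6 minutes

21/336 = 1/16, so 4 half-lives have elapsed.
t = 4 × 97.4 = 389.6 minutes.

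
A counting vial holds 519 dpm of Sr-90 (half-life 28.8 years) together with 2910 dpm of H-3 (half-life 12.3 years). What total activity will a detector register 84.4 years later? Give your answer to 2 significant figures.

93 dpm

Sr-90: 519 × (1/2)^(84.4/28.8) = 519 × (1/2)^2.9306 ≈ 68.074 dpm.
H-3: 2910 × (1/2)^(84.4/12.3) = 2910 × (1/2)^6.8618 ≈ 25.02 dpm.
Total = 68.074 + 25.02 ≈ 93.094 dpm.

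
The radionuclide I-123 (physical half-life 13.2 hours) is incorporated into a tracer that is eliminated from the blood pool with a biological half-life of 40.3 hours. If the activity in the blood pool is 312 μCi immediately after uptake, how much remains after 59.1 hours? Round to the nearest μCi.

5 μCi

1/t_eff = 1/t_phys + 1/t_biol = 1/13.2 + 1/40.3 = 0.10057 per hour.
t_eff = 13.2 × 40.3 / (13.2 + 40.3) ≈ 9.9432 hours.
Remaining = 312 × (1/2)^(59.1/9.9432) = 312 × (1/2)^5.9438 ≈ 5.0687 μCi.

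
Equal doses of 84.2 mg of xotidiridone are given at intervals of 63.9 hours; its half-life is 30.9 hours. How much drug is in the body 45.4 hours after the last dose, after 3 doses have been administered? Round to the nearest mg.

The 3 doses were given 173.2, 109.3, 45.4 hours ago.
Total = 84.2·(1/2)^(173.2/30.9) + 84.2·(1/2)^(109.3/30.9) + 84.2·(1/2)^(45.4/30.9)
      = 1.7298 + 7.2528 + 30.41 ≈ 39.393 mg.

39 mg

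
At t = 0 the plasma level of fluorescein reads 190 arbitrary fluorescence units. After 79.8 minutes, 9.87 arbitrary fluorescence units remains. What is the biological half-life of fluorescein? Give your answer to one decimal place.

18.7 minutes

A/A₀ = 9.87/190 ≈ 0.051947.
n = log₂(19.25) ≈ 4.2668 half-lives elapsed in 79.8 minutes.
t½ = 79.8/4.2668 ≈ 18.703 minutes.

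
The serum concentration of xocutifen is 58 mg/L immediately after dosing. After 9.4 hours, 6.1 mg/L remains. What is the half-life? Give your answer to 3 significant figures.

A/A₀ = 6.1/58 ≈ 0.10517.
n = log₂(9.5082) ≈ 3.2492 half-lives elapsed in 9.4 hours.
t½ = 9.4/3.2492 ≈ 2.893 hours.

2.89 hours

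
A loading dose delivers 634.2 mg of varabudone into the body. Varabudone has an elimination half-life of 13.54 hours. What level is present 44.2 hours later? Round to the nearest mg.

Number of half-lives: n = 44.2/13.54 ≈ 3.2644.
Remaining = 634.2 × (1/2)^3.2644 = 634.2 × 0.10407 ≈ 66 mg.

66 mg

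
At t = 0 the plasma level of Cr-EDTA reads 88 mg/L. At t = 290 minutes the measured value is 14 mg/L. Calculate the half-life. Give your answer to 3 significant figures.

109 minutes

A/A₀ = 14/88 ≈ 0.15909.
n = log₂(6.2857) ≈ 2.6521 half-lives elapsed in 290 minutes.
t½ = 290/2.6521 ≈ 109.35 minutes.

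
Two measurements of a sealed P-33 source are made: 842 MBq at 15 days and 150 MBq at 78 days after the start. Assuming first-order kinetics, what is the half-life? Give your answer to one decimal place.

25.3 days

Over Δt = 78 − 15 = 63 days, the level fell by a factor of 842/150 ≈ 5.6133.
n = log₂(5.6133) ≈ 2.4889 half-lives, so t½ = 63/2.4889 ≈ 25.313 days.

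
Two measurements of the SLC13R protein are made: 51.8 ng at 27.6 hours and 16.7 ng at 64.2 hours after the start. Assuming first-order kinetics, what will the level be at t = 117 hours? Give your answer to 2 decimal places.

3.26 ng

Over Δt = 64.2 − 27.6 = 36.6 hours, the level fell by a factor of 51.8/16.7 ≈ 3.1018.
n = log₂(3.1018) ≈ 1.6331 half-lives, so t½ = 36.6/1.6331 ≈ 22.411 hours.
From t = 64.2 to t = 117: 16.7 × (1/2)^((117−64.2)/22.411) ≈ 3.2621 ng.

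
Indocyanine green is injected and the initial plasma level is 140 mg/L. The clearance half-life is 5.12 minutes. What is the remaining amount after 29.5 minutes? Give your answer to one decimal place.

Number of half-lives: n = 29.5/5.12 ≈ 5.7617.
Remaining = 140 × (1/2)^5.7617 = 140 × 0.018431 ≈ 2.5803 mg/L.

2.6 mg/L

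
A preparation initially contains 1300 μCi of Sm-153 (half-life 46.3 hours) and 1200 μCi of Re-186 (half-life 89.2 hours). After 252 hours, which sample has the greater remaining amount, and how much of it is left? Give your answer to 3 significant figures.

Sm-153: 1300 × (1/2)^5.4428 ≈ 29.889 μCi.
Re-186: 1200 × (1/2)^2.8251 ≈ 169.33 μCi.
Re-186 has more remaining, at ≈ 169.33 μCi.

Re-186, 169 μCi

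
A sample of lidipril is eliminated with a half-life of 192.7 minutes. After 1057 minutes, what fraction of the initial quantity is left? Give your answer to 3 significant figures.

n = 1057/192.7 ≈ 5.4852 half-lives.
Fraction remaining = (1/2)^5.4852 ≈ 0.022325.

0.0223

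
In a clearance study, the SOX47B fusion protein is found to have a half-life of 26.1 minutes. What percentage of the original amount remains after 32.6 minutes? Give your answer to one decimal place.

n = 32.6/26.1 ≈ 1.249 half-lives.
Fraction remaining = (1/2)^1.249 ≈ 0.42073, i.e. 42.073%.

42.1%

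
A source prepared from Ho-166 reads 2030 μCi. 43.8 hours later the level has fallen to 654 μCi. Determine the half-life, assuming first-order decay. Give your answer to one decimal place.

A/A₀ = 654/2030 ≈ 0.32217.
n = log₂(3.104) ≈ 1.6341 half-lives elapsed in 43.8 hours.
t½ = 43.8/1.6341 ≈ 26.803 hours.

26.8 hours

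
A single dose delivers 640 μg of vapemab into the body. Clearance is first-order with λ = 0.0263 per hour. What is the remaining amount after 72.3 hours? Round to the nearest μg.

96 μg

t½ = ln 2 / λ = 0.69315 / 0.0263 ≈ 26.355 hours.
Number of half-lives: n = 72.3/26.355 ≈ 2.7433.
Remaining = 640 × (1/2)^2.7433 = 640 × 0.14935 ≈ 95.581 μg.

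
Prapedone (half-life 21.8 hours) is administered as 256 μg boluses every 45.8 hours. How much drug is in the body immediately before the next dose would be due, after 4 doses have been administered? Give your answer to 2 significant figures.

The 4 doses were given 183.2, 137.4, 91.6, 45.8 hours ago.
Total = 256·(1/2)^(183.2/21.8) + 256·(1/2)^(137.4/21.8) + 256·(1/2)^(91.6/21.8) + 256·(1/2)^(45.8/21.8)
      = 0.75593 + 3.2428 + 13.911 + 59.676 ≈ 77.586 μg.

78 μg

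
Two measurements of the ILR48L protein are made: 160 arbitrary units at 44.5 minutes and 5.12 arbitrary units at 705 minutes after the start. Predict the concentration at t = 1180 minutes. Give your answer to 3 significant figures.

0.431 arbitrary units

Over Δt = 705 − 44.5 = 660.5 minutes, the level fell by a factor of 160/5.12 ≈ 31.25.
n = log₂(31.25) ≈ 4.9658 half-lives, so t½ = 660.5/4.9658 ≈ 133.01 minutes.
From t = 705 to t = 1180: 5.12 × (1/2)^((1180−705)/133.01) ≈ 0.43077 arbitrary units.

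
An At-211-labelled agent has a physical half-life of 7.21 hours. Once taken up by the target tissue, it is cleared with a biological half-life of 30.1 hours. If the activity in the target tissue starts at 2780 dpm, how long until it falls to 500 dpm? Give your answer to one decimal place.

14.4 hours

1/t_eff = 1/t_phys + 1/t_biol = 1/7.21 + 1/30.1 = 0.17192 per hour.
t_eff = 7.21 × 30.1 / (7.21 + 30.1) ≈ 5.8167 hours.
n = log₂(2780/500) ≈ 2.4751; t = 2.4751 × 5.8167 ≈ 14.397 hours.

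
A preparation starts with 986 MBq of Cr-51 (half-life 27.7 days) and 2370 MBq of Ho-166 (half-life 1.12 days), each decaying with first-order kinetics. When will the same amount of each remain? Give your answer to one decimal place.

Set 986·(1/2)^(t/27.7) = 2370·(1/2)^(t/1.12).
Taking log₂: log₂(986/2370) = t·(1/27.7 − 1/1.12).
log₂(0.41603) = -1.2652; 1/27.7 − 1/1.12 = -0.85676.
t = -1.2652 / -0.85676 ≈ 1.4768 days.

1.5 days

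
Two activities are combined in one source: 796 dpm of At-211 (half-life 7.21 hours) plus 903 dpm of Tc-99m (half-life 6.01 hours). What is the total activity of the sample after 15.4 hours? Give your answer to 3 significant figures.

At-211: 796 × (1/2)^(15.4/7.21) = 796 × (1/2)^2.1359 ≈ 181.11 dpm.
Tc-99m: 903 × (1/2)^(15.4/6.01) = 903 × (1/2)^2.5624 ≈ 152.87 dpm.
Total = 181.11 + 152.87 ≈ 333.98 dpm.

334 dpm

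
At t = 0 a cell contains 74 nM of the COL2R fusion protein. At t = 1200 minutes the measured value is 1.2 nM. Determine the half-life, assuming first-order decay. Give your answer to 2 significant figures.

200 minutes

A/A₀ = 1.2/74 ≈ 0.016216.
n = log₂(61.667) ≈ 5.9464 half-lives elapsed in 1200 minutes.
t½ = 1200/5.9464 ≈ 201.8 minutes.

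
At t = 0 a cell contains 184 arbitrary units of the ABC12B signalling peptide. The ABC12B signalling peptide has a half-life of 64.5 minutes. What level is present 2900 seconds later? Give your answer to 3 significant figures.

Convert the elapsed time: 2900 seconds = 48.3333 minutes.
Number of half-lives: n = 48.3333/64.5 ≈ 0.74935.
Remaining = 184 × (1/2)^0.74935 = 184 × 0.59487 ≈ 109.46 arbitrary units.

109 arbitrary units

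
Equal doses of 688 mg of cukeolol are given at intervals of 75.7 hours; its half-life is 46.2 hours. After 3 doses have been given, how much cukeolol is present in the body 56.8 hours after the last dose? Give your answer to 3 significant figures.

The 3 doses were given 208.2, 132.5, 56.8 hours ago.
Total = 688·(1/2)^(208.2/46.2) + 688·(1/2)^(132.5/46.2) + 688·(1/2)^(56.8/46.2)
      = 30.269 + 94.242 + 293.42 ≈ 417.93 mg.

418 mg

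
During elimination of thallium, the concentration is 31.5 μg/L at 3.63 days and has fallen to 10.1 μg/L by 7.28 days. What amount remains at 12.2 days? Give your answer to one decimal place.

Over Δt = 7.28 − 3.63 = 3.65 days, the level fell by a factor of 31.5/10.1 ≈ 3.1188.
n = log₂(3.1188) ≈ 1.641 half-lives, so t½ = 3.65/1.641 ≈ 2.2243 days.
From t = 7.28 to t = 12.2: 10.1 × (1/2)^((12.2−7.28)/2.2243) ≈ 2.18 μg/L.

2.2 μg/L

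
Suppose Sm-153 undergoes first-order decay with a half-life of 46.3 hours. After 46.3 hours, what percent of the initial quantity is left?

50%

n = 46.3/46.3 ≈ 1 half-life.
Fraction remaining = (1/2)^1 ≈ 0.5, i.e. 50%.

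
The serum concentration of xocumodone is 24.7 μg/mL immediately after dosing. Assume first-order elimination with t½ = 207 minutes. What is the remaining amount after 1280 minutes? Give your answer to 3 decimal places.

0.340 μg/mL

Number of half-lives: n = 1280/207 ≈ 6.1836.
Remaining = 24.7 × (1/2)^6.1836 = 24.7 × 0.013758 ≈ 0.33983 μg/mL.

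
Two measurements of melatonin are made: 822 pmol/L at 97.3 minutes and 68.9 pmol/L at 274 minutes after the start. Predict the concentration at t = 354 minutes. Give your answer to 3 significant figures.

Over Δt = 274 − 97.3 = 176.7 minutes, the level fell by a factor of 822/68.9 ≈ 11.93.
n = log₂(11.93) ≈ 3.5766 half-lives, so t½ = 176.7/3.5766 ≈ 49.405 minutes.
From t = 274 to t = 354: 68.9 × (1/2)^((354−274)/49.405) ≈ 22.427 pmol/L.

22.4 pmol/L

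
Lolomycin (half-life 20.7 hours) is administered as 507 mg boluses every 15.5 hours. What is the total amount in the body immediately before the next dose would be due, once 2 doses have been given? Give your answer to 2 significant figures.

The 2 doses were given 31, 15.5 hours ago.
Total = 507·(1/2)^(31/20.7) + 507·(1/2)^(15.5/20.7)
      = 179.55 + 301.72 ≈ 481.27 mg.

480 mg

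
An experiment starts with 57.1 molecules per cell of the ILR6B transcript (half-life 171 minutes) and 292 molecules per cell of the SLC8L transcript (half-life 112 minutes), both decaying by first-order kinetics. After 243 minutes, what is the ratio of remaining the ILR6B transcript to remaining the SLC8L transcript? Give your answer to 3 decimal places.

0.329

ILR6B transcript: 57.1 × (1/2)^(243/171) = 57.1 × (1/2)^1.4211 ≈ 21.323 molecules per cell.
SLC8L transcript: 292 × (1/2)^(243/112) = 292 × (1/2)^2.1696 ≈ 64.902 molecules per cell.
Ratio ≈ 21.323 / 64.902 ≈ 0.32855.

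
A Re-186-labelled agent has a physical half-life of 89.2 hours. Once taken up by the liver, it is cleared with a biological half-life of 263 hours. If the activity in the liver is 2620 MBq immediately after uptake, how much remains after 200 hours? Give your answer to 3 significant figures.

327 MBq

1/t_eff = 1/t_phys + 1/t_biol = 1/89.2 + 1/263 = 0.015013 per hour.
t_eff = 89.2 × 263 / (89.2 + 263) ≈ 66.609 hours.
Remaining = 2620 × (1/2)^(200/66.609) = 2620 × (1/2)^3.0026 ≈ 326.91 MBq.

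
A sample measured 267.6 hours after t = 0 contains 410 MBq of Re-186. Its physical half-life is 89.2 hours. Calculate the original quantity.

3280 MBq

Number of half-lives elapsed: n = 267.6/89.2 ≈ 3.
A₀ = A × 2^n = 410 × 2^3 = 410 × 8 ≈ 3280 MBq.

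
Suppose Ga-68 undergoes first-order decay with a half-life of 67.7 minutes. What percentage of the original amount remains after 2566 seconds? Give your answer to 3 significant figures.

2566 seconds = 42.7667 minutes.
n = 42.7667/67.7 ≈ 0.63171 half-lives.
Fraction remaining = (1/2)^0.63171 ≈ 0.64541, i.e. 64.541%.

64.5%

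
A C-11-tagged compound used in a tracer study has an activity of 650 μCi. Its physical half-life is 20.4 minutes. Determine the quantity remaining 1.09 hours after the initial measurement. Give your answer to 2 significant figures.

Convert the elapsed time: 1.09 hours = 65.4 minutes.
Number of half-lives: n = 65.4/20.4 ≈ 3.2059.
Remaining = 650 × (1/2)^3.2059 = 650 × 0.10838 ≈ 70.444 μCi.

70 μCi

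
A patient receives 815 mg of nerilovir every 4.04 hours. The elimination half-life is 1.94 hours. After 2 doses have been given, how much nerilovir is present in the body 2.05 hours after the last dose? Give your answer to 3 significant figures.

484 mg

The 2 doses were given 6.09, 2.05 hours ago.
Total = 815·(1/2)^(6.09/1.94) + 815·(1/2)^(2.05/1.94)
      = 92.506 + 391.8 ≈ 484.3 mg.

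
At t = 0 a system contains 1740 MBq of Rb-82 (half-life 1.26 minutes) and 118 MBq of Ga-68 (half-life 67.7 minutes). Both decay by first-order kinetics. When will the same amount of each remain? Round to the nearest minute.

Set 1740·(1/2)^(t/1.26) = 118·(1/2)^(t/67.7).
Taking log₂: log₂(1740/118) = t·(1/1.26 − 1/67.7).
log₂(14.746) = 3.8822; 1/1.26 − 1/67.7 = 0.77888.
t = 3.8822 / 0.77888 ≈ 4.9844 minutes.

5 minutes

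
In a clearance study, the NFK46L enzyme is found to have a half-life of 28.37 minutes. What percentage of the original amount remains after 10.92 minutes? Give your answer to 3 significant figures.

76.6%

n = 10.92/28.37 ≈ 0.38491 half-lives.
Fraction remaining = (1/2)^0.38491 ≈ 0.76582, i.e. 76.582%.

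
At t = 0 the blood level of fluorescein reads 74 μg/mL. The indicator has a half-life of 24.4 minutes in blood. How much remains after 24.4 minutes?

37 μg/mL

Elapsed time is 1 half-life (24.4/24.4).
Each half-life halves the amount: 74 × (1/2)^1 = 74/2 = 37 μg/mL.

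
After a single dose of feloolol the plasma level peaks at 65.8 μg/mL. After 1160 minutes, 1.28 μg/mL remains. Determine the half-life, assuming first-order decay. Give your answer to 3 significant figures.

A/A₀ = 1.28/65.8 ≈ 0.019453.
n = log₂(51.406) ≈ 5.6839 half-lives elapsed in 1160 minutes.
t½ = 1160/5.6839 ≈ 204.09 minutes.

204 minutes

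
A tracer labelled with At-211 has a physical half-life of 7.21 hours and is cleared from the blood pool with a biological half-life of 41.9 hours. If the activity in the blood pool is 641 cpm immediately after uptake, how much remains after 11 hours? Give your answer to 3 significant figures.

186 cpm

1/t_eff = 1/t_phys + 1/t_biol = 1/7.21 + 1/41.9 = 0.16256 per hour.
t_eff = 7.21 × 41.9 / (7.21 + 41.9) ≈ 6.1515 hours.
Remaining = 641 × (1/2)^(11/6.1515) = 641 × (1/2)^1.7882 ≈ 185.59 cpm.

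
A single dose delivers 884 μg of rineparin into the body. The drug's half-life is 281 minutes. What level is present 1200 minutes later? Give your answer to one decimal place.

Number of half-lives: n = 1200/281 ≈ 4.2705.
Remaining = 884 × (1/2)^4.2705 = 884 × 0.051816 ≈ 45.805 μg.

45.8 μg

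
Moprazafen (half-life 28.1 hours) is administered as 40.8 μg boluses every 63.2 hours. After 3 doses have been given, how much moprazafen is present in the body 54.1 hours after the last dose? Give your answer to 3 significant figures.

The 3 doses were given 180.5, 117.3, 54.1 hours ago.
Total = 40.8·(1/2)^(180.5/28.1) + 40.8·(1/2)^(117.3/28.1) + 40.8·(1/2)^(54.1/28.1)
      = 0.47533 + 2.2597 + 10.742 ≈ 13.477 μg.

13.5 μg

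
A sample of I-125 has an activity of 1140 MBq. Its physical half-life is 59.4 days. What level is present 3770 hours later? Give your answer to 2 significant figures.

Convert the elapsed time: 3770 hours = 157.083 days.
Number of half-lives: n = 157.083/59.4 ≈ 2.6445.
Remaining = 1140 × (1/2)^2.6445 = 1140 × 0.15993 ≈ 182.32 MBq.

180 MBq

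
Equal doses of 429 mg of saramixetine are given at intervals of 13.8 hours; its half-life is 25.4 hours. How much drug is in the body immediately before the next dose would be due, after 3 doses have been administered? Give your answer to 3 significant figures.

The 3 doses were given 41.4, 27.6, 13.8 hours ago.
Total = 429·(1/2)^(41.4/25.4) + 429·(1/2)^(27.6/25.4) + 429·(1/2)^(13.8/25.4)
      = 138.61 + 202 + 294.38 ≈ 634.99 mg.

635 mg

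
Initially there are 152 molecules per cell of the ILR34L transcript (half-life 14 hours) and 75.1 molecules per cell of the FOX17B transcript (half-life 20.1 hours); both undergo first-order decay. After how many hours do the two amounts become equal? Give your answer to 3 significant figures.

Set 152·(1/2)^(t/14) = 75.1·(1/2)^(t/20.1).
Taking log₂: log₂(152/75.1) = t·(1/14 − 1/20.1).
log₂(2.024) = 1.0172; 1/14 − 1/20.1 = 0.021677.
t = 1.0172 / 0.021677 ≈ 46.924 hours.

46.9 hours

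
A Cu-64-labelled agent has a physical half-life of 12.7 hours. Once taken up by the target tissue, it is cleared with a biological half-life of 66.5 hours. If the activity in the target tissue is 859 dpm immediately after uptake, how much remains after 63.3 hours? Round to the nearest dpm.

1/t_eff = 1/t_phys + 1/t_biol = 1/12.7 + 1/66.5 = 0.093778 per hour.
t_eff = 12.7 × 66.5 / (12.7 + 66.5) ≈ 10.664 hours.
Remaining = 859 × (1/2)^(63.3/10.664) = 859 × (1/2)^5.9361 ≈ 14.029 dpm.

14 dpm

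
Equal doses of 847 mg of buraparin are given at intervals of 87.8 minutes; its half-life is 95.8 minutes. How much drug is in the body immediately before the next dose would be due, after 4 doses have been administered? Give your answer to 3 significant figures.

879 mg

The 4 doses were given 351.2, 263.4, 175.6, 87.8 minutes ago.
Total = 847·(1/2)^(351.2/95.8) + 847·(1/2)^(263.4/95.8) + 847·(1/2)^(175.6/95.8) + 847·(1/2)^(87.8/95.8)
      = 66.729 + 125.95 + 237.74 + 448.74 ≈ 879.16 mg.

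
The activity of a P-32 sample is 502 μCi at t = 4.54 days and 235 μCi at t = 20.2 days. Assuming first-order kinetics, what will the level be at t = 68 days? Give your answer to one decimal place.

23.2 μCi

Over Δt = 20.2 − 4.54 = 15.66 days, the level fell by a factor of 502/235 ≈ 2.1362.
n = log₂(2.1362) ≈ 1.095 half-lives, so t½ = 15.66/1.095 ≈ 14.301 days.
From t = 20.2 to t = 68: 235 × (1/2)^((68−20.2)/14.301) ≈ 23.169 μCi.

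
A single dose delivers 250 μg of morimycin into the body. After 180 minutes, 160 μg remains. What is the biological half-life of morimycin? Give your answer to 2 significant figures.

280 minutes

A/A₀ = 160/250 ≈ 0.64.
n = log₂(1.5625) ≈ 0.64386 half-lives elapsed in 180 minutes.
t½ = 180/0.64386 ≈ 279.57 minutes.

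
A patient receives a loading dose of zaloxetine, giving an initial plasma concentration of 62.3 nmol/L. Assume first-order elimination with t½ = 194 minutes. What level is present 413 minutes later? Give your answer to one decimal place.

Number of half-lives: n = 413/194 ≈ 2.1289.
Remaining = 62.3 × (1/2)^2.1289 = 62.3 × 0.22864 ≈ 14.244 nmol/L.

14.2 nmol/L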